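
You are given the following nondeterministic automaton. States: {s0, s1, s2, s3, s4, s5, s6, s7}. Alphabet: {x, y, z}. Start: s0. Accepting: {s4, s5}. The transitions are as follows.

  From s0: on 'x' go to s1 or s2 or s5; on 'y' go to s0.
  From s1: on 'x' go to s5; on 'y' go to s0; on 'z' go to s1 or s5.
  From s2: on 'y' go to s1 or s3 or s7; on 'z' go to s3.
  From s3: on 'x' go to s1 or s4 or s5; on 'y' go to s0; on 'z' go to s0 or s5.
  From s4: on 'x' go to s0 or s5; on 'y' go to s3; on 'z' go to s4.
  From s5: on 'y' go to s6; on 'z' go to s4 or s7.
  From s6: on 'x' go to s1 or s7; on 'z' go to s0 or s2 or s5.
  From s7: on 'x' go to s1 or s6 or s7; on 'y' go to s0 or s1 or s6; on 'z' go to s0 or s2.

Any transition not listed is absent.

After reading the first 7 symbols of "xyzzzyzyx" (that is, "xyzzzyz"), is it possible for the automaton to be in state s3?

No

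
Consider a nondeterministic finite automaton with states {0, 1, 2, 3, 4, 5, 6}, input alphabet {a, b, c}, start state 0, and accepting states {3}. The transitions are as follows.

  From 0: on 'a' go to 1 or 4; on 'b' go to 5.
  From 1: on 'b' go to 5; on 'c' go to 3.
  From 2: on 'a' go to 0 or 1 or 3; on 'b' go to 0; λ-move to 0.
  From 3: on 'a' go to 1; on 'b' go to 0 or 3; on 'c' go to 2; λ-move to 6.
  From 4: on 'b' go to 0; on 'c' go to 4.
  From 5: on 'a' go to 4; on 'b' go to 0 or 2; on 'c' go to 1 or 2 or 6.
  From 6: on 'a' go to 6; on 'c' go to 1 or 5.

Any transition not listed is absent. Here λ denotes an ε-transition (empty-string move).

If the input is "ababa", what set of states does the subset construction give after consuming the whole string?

{1, 4}

Start in {0}.
Read 'a': {0} → {1, 4}.
Read 'b': {1, 4} → {0, 5}.
Read 'a': {0, 5} → {1, 4}.
Read 'b': {1, 4} → {0, 5}.
Read 'a': {0, 5} → {1, 4}.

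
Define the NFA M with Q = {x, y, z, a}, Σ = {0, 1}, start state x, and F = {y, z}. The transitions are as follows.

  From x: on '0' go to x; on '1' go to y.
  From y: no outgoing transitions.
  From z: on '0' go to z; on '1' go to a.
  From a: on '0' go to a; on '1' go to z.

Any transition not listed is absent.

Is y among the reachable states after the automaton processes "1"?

Start in {x}.
Read '1': {x} → {y}.
State y is in {y}.

Yes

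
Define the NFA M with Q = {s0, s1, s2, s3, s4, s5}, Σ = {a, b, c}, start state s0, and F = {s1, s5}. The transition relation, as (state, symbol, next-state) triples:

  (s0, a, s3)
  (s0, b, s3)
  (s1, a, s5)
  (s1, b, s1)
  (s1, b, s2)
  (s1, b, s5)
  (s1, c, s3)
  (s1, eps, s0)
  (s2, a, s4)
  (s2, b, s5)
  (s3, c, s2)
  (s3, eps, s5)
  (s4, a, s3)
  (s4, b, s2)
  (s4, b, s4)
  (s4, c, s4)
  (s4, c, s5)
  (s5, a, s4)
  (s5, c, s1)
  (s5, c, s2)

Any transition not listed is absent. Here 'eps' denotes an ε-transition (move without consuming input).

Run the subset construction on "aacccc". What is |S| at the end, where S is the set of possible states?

Start in {s0}.
Read 'a': {s0} → {s3, s5}.
Read 'a': {s3, s5} → {s4}.
Read 'c': {s4} → {s4, s5}.
Read 'c': {s4, s5} → {s0, s1, s2, s4, s5}.
Read 'c': {s0, s1, s2, s4, s5} → {s0, s1, s2, s3, s4, s5}.
Read 'c': {s0, s1, s2, s3, s4, s5} → {s0, s1, s2, s3, s4, s5}.
That set has 6 states.

6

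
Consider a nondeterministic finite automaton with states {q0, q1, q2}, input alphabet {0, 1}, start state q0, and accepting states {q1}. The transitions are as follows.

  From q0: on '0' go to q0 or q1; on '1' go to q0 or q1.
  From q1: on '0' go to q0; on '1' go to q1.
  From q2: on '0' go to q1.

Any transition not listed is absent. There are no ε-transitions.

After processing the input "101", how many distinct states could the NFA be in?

Start in {q0}.
Read '1': {q0} → {q0, q1}.
Read '0': {q0, q1} → {q0, q1}.
Read '1': {q0, q1} → {q0, q1}.
That set has 2 states.

2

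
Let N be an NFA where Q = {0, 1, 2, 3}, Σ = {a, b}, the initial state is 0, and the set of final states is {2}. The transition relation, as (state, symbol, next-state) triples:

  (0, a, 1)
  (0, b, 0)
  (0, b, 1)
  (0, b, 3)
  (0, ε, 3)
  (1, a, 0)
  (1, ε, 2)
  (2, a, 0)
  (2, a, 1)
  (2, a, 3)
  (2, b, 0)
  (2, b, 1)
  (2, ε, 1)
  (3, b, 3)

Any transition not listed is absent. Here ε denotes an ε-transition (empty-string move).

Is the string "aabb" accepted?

Yes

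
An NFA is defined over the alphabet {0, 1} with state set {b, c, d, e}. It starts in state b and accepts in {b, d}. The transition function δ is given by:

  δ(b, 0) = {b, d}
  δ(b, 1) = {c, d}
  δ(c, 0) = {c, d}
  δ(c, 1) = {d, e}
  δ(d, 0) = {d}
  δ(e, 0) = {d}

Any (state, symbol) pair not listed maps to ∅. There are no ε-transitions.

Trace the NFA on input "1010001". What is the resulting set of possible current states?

Start in {b}.
Read '1': {b} → {c, d}.
Read '0': {c, d} → {c, d}.
Read '1': {c, d} → {d, e}.
Read '0': {d, e} → {d}.
Read '0': {d} → {d}.
Read '0': {d} → {d}.
Read '1': {d} → ∅.

∅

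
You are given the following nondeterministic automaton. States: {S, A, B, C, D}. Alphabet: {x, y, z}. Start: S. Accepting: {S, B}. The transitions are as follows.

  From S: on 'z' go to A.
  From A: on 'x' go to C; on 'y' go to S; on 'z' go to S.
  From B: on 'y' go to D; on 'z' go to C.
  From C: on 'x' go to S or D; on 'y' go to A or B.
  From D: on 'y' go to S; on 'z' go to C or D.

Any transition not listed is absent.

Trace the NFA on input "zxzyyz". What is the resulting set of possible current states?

Start in {S}.
Read 'z': {S} → {A}.
Read 'x': {A} → {C}.
Read 'z': {C} → ∅.
The set is empty and remains empty for the remaining 3 symbols.

∅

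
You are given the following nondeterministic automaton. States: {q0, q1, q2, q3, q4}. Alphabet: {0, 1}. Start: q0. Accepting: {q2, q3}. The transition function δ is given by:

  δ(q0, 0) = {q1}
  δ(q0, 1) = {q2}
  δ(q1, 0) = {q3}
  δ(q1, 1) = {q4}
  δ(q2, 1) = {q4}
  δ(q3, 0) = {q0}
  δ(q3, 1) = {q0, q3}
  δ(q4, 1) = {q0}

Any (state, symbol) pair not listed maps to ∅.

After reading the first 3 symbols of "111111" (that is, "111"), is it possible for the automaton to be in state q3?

No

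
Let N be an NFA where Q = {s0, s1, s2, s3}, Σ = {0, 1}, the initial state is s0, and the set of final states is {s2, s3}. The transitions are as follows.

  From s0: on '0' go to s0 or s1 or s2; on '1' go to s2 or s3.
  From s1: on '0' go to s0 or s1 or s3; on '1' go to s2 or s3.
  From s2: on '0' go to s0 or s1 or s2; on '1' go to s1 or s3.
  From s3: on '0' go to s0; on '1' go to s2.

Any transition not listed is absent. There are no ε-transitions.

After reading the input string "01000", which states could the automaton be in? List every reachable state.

{s0, s1, s2, s3}

Start in {s0}.
Read '0': {s0} → {s0, s1, s2}.
Read '1': {s0, s1, s2} → {s1, s2, s3}.
Read '0': {s1, s2, s3} → {s0, s1, s2, s3}.
Read '0': {s0, s1, s2, s3} → {s0, s1, s2, s3}.
Read '0': {s0, s1, s2, s3} → {s0, s1, s2, s3}.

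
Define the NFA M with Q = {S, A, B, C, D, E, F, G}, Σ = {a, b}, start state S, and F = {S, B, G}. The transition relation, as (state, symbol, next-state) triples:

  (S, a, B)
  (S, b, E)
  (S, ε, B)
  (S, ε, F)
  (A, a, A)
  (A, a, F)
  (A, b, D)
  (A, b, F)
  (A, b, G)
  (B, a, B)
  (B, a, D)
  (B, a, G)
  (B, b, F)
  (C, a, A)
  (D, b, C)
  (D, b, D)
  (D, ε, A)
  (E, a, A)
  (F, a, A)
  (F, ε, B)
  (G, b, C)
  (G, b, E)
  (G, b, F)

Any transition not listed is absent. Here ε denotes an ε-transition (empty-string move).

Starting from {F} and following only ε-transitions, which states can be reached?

{B, F}

Begin with {F}.
ε-move F → B; add B.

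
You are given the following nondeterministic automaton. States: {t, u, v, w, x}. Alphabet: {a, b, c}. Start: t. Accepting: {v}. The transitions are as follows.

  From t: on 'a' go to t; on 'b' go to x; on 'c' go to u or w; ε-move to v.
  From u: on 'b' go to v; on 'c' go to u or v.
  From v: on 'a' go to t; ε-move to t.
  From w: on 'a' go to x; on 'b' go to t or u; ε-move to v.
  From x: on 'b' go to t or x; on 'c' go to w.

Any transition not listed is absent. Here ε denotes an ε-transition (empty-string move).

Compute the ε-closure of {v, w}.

Begin with {v, w}.
ε-move v → t; add t.

{t, v, w}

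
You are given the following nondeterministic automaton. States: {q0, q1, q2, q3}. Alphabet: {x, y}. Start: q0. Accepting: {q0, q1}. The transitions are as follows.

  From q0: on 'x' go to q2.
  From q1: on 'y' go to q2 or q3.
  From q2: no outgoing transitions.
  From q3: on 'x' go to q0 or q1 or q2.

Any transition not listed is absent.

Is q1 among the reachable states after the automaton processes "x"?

Start in {q0}.
Read 'x': {q0} → {q2}.
State q1 is not in {q2}.

No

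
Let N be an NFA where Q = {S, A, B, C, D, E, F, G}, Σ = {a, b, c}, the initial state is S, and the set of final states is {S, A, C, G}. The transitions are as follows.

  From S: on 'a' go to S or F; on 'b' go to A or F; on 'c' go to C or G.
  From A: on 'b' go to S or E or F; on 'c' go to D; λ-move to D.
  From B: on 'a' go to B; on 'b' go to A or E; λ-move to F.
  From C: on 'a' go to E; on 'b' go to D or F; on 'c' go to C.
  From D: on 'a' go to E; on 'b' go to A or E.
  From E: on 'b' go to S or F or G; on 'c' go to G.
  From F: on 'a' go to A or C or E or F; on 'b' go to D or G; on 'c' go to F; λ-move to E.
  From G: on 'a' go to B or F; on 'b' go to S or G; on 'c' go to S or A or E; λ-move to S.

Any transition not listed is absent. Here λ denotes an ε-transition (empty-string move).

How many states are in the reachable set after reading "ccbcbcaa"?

7

Start in {S}.
Read 'c': S→{C, G}; union {C, G}; ε-closure = {S, C, G}.
Read 'c': S→{C, G}, C→{C}, G→{S, A, E}; union {S, A, C, E, G}; ε-closure = {S, A, C, D, E, G}.
Read 'b': S→{A, F}, A→{S, E, F}, C→{D, F}, D→{A, E}, E→{S, F, G}, G→{S, G}; now {S, A, D, E, F, G}.
Read 'c': S→{C, G}, A→{D}, D→∅, E→{G}, F→{F}, G→{S, A, E}; now {S, A, C, D, E, F, G}.
Read 'b': S→{A, F}, A→{S, E, F}, C→{D, F}, D→{A, E}, E→{S, F, G}, F→{D, G}, G→{S, G}; now {S, A, D, E, F, G}.
Read 'c': S→{C, G}, A→{D}, D→∅, E→{G}, F→{F}, G→{S, A, E}; now {S, A, C, D, E, F, G}.
Read 'a': S→{S, F}, A→∅, C→{E}, D→{E}, E→∅, F→{A, C, E, F}, G→{B, F}; union {S, A, B, C, E, F}; ε-closure = {S, A, B, C, D, E, F}.
Read 'a': S→{S, F}, A→∅, B→{B}, C→{E}, D→{E}, E→∅, F→{A, C, E, F}; union {S, A, B, C, E, F}; ε-closure = {S, A, B, C, D, E, F}.
That set has 7 states.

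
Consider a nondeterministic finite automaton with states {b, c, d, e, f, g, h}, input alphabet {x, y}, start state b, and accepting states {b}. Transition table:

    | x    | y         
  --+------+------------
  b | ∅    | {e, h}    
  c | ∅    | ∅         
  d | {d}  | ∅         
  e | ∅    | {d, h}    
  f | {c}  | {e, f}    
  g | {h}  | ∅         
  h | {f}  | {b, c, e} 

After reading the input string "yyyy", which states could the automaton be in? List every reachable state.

{b, c, d, e, h}

Start in {b}.
Read 'y': {b} → {e, h}.
Read 'y': {e, h} → {b, c, d, e, h}.
Read 'y': {b, c, d, e, h} → {b, c, d, e, h}.
Read 'y': {b, c, d, e, h} → {b, c, d, e, h}.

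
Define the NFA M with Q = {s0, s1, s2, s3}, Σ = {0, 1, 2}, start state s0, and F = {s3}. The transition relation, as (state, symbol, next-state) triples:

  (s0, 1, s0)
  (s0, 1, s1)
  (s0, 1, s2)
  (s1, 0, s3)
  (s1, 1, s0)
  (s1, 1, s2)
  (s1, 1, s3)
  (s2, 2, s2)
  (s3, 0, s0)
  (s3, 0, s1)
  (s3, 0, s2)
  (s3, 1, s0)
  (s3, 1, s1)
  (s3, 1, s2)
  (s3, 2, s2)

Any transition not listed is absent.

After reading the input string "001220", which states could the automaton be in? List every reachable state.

Start in {s0}.
Read '0': s0→∅; now ∅.
The set is empty and remains empty for the remaining 5 symbols.

∅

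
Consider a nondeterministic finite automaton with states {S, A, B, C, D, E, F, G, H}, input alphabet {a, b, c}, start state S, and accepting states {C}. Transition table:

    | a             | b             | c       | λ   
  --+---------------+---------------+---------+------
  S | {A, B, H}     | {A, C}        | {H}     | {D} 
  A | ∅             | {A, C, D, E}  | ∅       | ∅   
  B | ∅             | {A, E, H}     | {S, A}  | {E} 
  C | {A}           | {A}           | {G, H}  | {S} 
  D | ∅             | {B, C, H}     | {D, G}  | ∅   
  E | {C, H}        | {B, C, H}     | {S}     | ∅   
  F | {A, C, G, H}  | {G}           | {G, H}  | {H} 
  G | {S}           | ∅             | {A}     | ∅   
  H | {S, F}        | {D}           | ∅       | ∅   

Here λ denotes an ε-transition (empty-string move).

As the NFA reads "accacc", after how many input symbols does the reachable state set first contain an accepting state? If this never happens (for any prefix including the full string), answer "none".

Start: ε-closure({S}) = {S, D}.
Read 'a': {S, D} → {A, B, E, H}.
Read 'c': {A, B, E, H} → {S, A, D}.
Read 'c': {S, A, D} → {D, G, H}.
Read 'a': {D, G, H} → {S, D, F, H}.
Read 'c': {S, D, F, H} → {D, G, H}.
Read 'c': {D, G, H} → {A, D, G}.
No reachable set along the way intersects F.

none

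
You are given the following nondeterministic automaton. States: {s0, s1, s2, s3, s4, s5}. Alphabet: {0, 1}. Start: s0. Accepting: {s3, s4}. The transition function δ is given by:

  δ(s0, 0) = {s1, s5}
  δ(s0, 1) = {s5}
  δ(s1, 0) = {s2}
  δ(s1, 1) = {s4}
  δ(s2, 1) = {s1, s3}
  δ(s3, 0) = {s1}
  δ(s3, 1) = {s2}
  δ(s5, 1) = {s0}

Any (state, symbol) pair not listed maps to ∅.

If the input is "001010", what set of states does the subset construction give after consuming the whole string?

Start in {s0}.
Read '0': s0→{s1, s5}; now {s1, s5}.
Read '0': s1→{s2}, s5→∅; now {s2}.
Read '1': s2→{s1, s3}; now {s1, s3}.
Read '0': s1→{s2}, s3→{s1}; now {s1, s2}.
Read '1': s1→{s4}, s2→{s1, s3}; now {s1, s3, s4}.
Read '0': s1→{s2}, s3→{s1}, s4→∅; now {s1, s2}.

{s1, s2}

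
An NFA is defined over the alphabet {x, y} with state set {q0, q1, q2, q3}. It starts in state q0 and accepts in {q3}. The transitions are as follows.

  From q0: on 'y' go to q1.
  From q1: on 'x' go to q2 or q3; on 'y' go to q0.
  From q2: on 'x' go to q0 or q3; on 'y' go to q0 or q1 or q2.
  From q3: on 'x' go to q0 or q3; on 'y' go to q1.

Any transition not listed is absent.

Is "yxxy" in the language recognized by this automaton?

No

Start in {q0}.
Read 'y': {q0} → {q1}.
Read 'x': {q1} → {q2, q3}.
Read 'x': {q2, q3} → {q0, q3}.
Read 'y': {q0, q3} → {q1}.
The final set {q1} contains no accepting state.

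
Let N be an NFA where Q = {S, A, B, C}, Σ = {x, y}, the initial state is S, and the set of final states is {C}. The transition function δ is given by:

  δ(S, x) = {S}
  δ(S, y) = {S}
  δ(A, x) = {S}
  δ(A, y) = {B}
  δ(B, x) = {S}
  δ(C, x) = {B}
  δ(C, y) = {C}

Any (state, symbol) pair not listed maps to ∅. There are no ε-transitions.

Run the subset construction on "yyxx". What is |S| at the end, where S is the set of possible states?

1

Start in {S}.
Read 'y': {S} → {S}.
Read 'y': {S} → {S}.
Read 'x': {S} → {S}.
Read 'x': {S} → {S}.
That set has 1 state.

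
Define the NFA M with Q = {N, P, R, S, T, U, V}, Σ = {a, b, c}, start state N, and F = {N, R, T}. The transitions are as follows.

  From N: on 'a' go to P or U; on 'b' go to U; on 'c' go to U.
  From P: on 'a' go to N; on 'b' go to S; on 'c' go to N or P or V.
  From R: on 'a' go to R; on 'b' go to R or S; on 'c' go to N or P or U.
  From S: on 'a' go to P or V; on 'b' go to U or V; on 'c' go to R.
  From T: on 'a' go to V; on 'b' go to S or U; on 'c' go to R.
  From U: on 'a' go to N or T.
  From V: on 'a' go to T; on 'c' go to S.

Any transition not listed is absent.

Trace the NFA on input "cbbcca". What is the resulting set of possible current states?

Start in {N}.
Read 'c': {N} → {U}.
Read 'b': {U} → ∅.
The set is empty and remains empty for the remaining 4 symbols.

∅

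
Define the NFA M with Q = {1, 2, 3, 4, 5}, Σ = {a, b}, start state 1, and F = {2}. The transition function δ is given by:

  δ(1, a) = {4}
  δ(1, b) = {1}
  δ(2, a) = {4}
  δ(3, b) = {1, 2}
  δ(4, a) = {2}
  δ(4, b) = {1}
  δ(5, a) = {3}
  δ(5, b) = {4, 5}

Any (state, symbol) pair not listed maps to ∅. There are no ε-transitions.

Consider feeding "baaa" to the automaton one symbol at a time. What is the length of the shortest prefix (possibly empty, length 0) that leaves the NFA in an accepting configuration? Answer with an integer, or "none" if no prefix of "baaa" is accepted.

3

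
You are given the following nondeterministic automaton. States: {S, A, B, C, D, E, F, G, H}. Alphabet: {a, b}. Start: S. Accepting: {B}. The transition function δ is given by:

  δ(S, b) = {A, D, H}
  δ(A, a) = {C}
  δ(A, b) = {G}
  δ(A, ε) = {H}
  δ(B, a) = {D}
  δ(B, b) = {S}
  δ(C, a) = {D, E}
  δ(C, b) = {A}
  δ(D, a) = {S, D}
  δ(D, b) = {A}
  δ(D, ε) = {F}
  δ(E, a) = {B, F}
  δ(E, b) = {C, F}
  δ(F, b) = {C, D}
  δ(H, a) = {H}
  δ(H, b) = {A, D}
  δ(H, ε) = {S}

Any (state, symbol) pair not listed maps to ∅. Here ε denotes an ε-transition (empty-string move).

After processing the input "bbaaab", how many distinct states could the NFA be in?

6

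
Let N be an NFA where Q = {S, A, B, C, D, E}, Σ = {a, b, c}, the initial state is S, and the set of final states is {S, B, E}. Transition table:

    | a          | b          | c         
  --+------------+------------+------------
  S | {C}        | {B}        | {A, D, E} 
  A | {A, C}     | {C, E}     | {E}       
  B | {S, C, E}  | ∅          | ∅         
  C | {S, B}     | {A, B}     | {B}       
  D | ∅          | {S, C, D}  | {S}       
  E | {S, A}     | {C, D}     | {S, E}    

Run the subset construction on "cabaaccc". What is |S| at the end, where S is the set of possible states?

Start in {S}.
Read 'c': {S} → {A, D, E}.
Read 'a': {A, D, E} → {S, A, C}.
Read 'b': {S, A, C} → {A, B, C, E}.
Read 'a': {A, B, C, E} → {S, A, B, C, E}.
Read 'a': {S, A, B, C, E} → {S, A, B, C, E}.
Read 'c': {S, A, B, C, E} → {S, A, B, D, E}.
Read 'c': {S, A, B, D, E} → {S, A, D, E}.
Read 'c': {S, A, D, E} → {S, A, D, E}.
That set has 4 states.

4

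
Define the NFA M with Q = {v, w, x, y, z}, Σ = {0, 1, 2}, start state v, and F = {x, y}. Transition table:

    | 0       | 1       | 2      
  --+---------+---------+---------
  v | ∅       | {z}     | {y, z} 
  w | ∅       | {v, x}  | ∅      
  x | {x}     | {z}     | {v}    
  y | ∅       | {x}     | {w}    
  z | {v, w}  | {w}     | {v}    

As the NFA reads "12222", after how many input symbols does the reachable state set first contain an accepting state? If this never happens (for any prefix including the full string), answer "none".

3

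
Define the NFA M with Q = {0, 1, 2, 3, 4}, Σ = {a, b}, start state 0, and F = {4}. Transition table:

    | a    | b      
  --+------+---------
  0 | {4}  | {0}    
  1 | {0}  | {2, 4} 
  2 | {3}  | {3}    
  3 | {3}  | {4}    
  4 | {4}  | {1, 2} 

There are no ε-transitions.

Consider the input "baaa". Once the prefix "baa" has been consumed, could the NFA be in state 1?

Start in {0}.
Read 'b': 0→{0}; now {0}.
Read 'a': 0→{4}; now {4}.
Read 'a': 4→{4}; now {4}.
State 1 is not in {4}.

No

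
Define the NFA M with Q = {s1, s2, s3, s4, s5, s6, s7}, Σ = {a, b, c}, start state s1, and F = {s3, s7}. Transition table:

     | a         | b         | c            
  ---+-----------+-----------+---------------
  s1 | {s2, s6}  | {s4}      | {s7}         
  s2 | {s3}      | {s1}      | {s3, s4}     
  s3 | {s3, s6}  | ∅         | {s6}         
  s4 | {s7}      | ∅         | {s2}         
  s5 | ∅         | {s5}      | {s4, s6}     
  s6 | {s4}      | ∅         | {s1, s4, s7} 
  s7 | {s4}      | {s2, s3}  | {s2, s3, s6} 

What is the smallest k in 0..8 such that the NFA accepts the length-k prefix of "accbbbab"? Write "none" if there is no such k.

Start in {s1}.
Read 'a': s1→{s2, s6}; now {s2, s6}.
Read 'c': s2→{s3, s4}, s6→{s1, s4, s7}; now {s1, s3, s4, s7}.
None of the earlier sets intersect F, but {s1, s3, s4, s7} does.

2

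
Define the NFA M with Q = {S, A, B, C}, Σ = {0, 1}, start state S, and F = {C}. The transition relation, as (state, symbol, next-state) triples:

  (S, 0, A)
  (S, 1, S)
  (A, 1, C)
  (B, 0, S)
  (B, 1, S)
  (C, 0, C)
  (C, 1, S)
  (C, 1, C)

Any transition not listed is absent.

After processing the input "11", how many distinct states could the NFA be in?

Start in {S}.
Read '1': {S} → {S}.
Read '1': {S} → {S}.
That set has 1 state.

1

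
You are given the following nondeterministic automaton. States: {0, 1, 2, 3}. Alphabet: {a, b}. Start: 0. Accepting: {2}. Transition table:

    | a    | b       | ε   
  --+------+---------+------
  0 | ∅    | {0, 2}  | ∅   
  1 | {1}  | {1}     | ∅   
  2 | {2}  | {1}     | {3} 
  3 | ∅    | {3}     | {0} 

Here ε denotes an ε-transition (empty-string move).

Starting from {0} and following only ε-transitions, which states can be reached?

{0}

Begin with {0}.
No ε-moves leave this set, so the closure equals the set itself.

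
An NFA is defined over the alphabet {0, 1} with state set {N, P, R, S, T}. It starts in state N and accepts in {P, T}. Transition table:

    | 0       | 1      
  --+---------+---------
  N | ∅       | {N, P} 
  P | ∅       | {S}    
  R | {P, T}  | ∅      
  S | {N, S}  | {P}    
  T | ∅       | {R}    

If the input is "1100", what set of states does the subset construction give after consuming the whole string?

{N, S}

Start in {N}.
Read '1': {N} → {N, P}.
Read '1': {N, P} → {N, P, S}.
Read '0': {N, P, S} → {N, S}.
Read '0': {N, S} → {N, S}.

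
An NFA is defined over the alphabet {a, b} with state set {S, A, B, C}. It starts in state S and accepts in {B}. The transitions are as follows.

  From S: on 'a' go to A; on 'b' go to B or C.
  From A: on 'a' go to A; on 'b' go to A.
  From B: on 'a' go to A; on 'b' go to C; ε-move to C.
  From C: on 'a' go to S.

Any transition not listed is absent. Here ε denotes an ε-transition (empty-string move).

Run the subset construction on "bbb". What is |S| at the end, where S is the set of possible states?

0

Start in {S}.
Read 'b': S→{B, C}; now {B, C}.
Read 'b': B→{C}, C→∅; now {C}.
Read 'b': C→∅; now ∅.
That set has 0 states.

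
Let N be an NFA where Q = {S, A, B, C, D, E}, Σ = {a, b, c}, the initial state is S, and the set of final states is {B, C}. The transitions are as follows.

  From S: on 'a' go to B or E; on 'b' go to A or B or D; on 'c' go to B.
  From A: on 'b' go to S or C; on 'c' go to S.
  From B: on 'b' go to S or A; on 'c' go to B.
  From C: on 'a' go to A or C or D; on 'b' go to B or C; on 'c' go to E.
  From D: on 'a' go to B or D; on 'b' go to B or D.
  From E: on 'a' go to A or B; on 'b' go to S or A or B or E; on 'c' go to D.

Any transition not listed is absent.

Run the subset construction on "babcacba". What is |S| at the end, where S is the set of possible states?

Start in {S}.
Read 'b': {S} → {A, B, D}.
Read 'a': {A, B, D} → {B, D}.
Read 'b': {B, D} → {S, A, B, D}.
Read 'c': {S, A, B, D} → {S, B}.
Read 'a': {S, B} → {B, E}.
Read 'c': {B, E} → {B, D}.
Read 'b': {B, D} → {S, A, B, D}.
Read 'a': {S, A, B, D} → {B, D, E}.
That set has 3 states.

3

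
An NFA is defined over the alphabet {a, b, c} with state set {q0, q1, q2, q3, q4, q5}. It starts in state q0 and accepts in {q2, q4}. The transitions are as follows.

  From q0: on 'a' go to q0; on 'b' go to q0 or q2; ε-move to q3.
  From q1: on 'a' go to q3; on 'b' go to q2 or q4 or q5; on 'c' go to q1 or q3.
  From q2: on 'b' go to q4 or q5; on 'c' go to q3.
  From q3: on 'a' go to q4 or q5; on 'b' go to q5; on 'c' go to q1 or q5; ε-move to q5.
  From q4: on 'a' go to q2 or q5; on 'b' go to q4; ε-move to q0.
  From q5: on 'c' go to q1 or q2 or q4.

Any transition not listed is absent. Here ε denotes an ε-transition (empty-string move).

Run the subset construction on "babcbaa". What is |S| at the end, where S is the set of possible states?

Start: ε-closure({q0}) = {q0, q3, q5}.
Read 'b': q0→{q0, q2}, q3→{q5}, q5→∅; union {q0, q2, q5}; ε-closure = {q0, q2, q3, q5}.
Read 'a': q0→{q0}, q2→∅, q3→{q4, q5}, q5→∅; union {q0, q4, q5}; ε-closure = {q0, q3, q4, q5}.
Read 'b': q0→{q0, q2}, q3→{q5}, q4→{q4}, q5→∅; union {q0, q2, q4, q5}; ε-closure = {q0, q2, q3, q4, q5}.
Read 'c': q0→∅, q2→{q3}, q3→{q1, q5}, q4→∅, q5→{q1, q2, q4}; union {q1, q2, q3, q4, q5}; ε-closure = {q0, q1, q2, q3, q4, q5}.
Read 'b': q0→{q0, q2}, q1→{q2, q4, q5}, q2→{q4, q5}, q3→{q5}, q4→{q4}, q5→∅; union {q0, q2, q4, q5}; ε-closure = {q0, q2, q3, q4, q5}.
Read 'a': q0→{q0}, q2→∅, q3→{q4, q5}, q4→{q2, q5}, q5→∅; union {q0, q2, q4, q5}; ε-closure = {q0, q2, q3, q4, q5}.
Read 'a': q0→{q0}, q2→∅, q3→{q4, q5}, q4→{q2, q5}, q5→∅; union {q0, q2, q4, q5}; ε-closure = {q0, q2, q3, q4, q5}.
That set has 5 states.

5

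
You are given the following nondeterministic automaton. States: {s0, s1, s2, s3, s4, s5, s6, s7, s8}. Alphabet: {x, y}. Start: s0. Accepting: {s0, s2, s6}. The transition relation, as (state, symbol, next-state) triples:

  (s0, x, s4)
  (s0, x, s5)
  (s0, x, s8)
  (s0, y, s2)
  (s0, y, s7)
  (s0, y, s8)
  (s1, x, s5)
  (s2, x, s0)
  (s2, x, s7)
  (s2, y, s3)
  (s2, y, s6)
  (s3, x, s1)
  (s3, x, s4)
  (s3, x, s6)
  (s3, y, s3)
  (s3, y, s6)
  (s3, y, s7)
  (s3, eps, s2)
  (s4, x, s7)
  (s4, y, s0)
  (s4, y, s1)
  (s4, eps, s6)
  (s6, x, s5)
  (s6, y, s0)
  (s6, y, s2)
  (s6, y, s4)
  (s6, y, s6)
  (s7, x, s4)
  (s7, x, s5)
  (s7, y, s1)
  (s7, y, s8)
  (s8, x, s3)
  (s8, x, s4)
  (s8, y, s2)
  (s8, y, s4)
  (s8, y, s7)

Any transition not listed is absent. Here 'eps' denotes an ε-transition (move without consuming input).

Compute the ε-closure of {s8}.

Begin with {s8}.
No ε-moves leave this set, so the closure equals the set itself.

{s8}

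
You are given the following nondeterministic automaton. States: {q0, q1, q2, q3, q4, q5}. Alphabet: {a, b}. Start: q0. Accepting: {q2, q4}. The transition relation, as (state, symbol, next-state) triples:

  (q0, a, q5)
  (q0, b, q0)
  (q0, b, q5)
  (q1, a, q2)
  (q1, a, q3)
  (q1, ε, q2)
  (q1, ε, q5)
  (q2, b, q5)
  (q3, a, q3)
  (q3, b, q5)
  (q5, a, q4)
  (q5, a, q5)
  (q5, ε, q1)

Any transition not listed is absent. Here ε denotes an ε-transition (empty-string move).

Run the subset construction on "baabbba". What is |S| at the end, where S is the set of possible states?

5

Start in {q0}.
Read 'b': q0→{q0, q5}; union {q0, q5}; ε-closure = {q0, q1, q2, q5}.
Read 'a': q0→{q5}, q1→{q2, q3}, q2→∅, q5→{q4, q5}; union {q2, q3, q4, q5}; ε-closure = {q1, q2, q3, q4, q5}.
Read 'a': q1→{q2, q3}, q2→∅, q3→{q3}, q4→∅, q5→{q4, q5}; union {q2, q3, q4, q5}; ε-closure = {q1, q2, q3, q4, q5}.
Read 'b': q1→∅, q2→{q5}, q3→{q5}, q4→∅, q5→∅; union {q5}; ε-closure = {q1, q2, q5}.
Read 'b': q1→∅, q2→{q5}, q5→∅; union {q5}; ε-closure = {q1, q2, q5}.
Read 'b': q1→∅, q2→{q5}, q5→∅; union {q5}; ε-closure = {q1, q2, q5}.
Read 'a': q1→{q2, q3}, q2→∅, q5→{q4, q5}; union {q2, q3, q4, q5}; ε-closure = {q1, q2, q3, q4, q5}.
That set has 5 states.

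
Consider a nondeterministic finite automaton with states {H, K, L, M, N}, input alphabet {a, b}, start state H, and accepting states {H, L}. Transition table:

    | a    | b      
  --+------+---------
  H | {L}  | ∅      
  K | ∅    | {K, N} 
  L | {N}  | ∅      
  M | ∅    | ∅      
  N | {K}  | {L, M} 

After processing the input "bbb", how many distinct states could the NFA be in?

0

Start in {H}.
Read 'b': H→∅; now ∅.
The set is empty and remains empty for the remaining 2 symbols.
That set has 0 states.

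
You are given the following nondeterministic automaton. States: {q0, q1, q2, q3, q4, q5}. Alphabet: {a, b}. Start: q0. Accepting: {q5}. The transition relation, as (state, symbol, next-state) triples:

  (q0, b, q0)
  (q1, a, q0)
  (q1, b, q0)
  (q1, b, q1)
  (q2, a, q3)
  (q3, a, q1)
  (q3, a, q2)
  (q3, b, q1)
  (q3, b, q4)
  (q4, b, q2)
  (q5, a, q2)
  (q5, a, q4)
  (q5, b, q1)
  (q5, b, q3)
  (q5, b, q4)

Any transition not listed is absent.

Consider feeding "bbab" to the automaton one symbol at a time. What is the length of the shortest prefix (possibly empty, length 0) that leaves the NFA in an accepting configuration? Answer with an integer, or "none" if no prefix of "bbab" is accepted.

none

Start in {q0}.
Read 'b': q0→{q0}; now {q0}.
Read 'b': q0→{q0}; now {q0}.
Read 'a': q0→∅; now ∅.
The set is empty and remains empty for the remaining 1 symbol.
No reachable set along the way intersects F.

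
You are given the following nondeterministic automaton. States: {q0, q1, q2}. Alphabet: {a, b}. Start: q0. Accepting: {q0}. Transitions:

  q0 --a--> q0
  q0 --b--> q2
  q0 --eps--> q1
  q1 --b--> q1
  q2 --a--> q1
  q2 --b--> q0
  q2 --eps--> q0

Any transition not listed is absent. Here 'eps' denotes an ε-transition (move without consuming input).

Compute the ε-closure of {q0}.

Begin with {q0}.
ε-move q0 → q1; add q1.

{q0, q1}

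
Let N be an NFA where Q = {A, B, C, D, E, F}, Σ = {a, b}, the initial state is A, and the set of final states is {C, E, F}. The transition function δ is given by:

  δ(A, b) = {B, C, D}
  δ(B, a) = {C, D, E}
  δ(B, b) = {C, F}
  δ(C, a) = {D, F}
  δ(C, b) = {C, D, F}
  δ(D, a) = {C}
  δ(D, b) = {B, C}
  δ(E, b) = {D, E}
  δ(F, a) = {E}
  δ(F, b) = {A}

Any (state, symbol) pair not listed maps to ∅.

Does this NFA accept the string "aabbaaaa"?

Start in {A}.
Read 'a': A→∅; now ∅.
The set is empty and remains empty for the remaining 7 symbols.
The final set ∅ contains no accepting state.

No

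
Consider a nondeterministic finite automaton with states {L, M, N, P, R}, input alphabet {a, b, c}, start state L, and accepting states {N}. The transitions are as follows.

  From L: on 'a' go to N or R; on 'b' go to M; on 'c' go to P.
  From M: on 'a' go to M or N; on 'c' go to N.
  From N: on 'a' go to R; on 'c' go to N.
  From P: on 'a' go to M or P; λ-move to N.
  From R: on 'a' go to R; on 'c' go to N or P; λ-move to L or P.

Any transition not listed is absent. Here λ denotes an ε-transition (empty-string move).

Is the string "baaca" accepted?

Start in {L}.
Read 'b': {L} → {M}.
Read 'a': {M} → {M, N}.
Read 'a': {M, N} → {L, M, N, P, R}.
Read 'c': {L, M, N, P, R} → {N, P}.
Read 'a': {N, P} → {L, M, N, P, R}.
The final set {L, M, N, P, R} contains the accepting state N.

Yes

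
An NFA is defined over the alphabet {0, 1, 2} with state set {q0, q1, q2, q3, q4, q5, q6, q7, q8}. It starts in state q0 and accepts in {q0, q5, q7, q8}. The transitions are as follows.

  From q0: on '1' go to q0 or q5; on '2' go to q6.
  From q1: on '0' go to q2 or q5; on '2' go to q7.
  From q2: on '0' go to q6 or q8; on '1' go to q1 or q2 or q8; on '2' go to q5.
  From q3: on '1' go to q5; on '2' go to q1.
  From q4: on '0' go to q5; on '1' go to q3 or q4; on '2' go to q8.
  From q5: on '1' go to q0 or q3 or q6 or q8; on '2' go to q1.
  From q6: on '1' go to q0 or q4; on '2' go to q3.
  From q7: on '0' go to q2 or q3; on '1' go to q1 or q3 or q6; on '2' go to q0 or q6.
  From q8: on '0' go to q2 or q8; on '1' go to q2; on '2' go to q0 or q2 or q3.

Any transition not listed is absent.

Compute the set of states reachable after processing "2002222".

∅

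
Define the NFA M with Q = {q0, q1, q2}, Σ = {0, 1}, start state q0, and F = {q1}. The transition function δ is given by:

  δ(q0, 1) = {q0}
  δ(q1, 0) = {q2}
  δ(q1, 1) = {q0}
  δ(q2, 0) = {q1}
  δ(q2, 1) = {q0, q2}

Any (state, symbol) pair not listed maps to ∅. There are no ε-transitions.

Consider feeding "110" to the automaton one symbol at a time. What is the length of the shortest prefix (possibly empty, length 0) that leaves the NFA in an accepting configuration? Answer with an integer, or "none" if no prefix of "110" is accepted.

none

Start in {q0}.
Read '1': {q0} → {q0}.
Read '1': {q0} → {q0}.
Read '0': {q0} → ∅.
No reachable set along the way intersects F.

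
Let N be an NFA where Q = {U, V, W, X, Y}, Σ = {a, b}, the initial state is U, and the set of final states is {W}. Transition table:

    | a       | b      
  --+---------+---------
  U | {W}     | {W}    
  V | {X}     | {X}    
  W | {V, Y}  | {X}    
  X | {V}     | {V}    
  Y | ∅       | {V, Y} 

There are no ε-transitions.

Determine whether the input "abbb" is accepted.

No

Start in {U}.
Read 'a': U→{W}; now {W}.
Read 'b': W→{X}; now {X}.
Read 'b': X→{V}; now {V}.
Read 'b': V→{X}; now {X}.
The final set {X} contains no accepting state.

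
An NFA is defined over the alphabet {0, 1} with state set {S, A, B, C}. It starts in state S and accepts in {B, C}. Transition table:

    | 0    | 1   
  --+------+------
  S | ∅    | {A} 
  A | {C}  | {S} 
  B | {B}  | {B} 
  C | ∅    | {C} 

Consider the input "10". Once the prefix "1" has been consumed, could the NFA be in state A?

Yes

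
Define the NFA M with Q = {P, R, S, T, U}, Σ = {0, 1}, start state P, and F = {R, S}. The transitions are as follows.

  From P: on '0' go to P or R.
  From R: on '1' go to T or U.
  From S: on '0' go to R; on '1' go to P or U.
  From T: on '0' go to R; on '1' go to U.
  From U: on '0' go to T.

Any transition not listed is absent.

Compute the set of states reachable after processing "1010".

Start in {P}.
Read '1': P→∅; now ∅.
The set is empty and remains empty for the remaining 3 symbols.

∅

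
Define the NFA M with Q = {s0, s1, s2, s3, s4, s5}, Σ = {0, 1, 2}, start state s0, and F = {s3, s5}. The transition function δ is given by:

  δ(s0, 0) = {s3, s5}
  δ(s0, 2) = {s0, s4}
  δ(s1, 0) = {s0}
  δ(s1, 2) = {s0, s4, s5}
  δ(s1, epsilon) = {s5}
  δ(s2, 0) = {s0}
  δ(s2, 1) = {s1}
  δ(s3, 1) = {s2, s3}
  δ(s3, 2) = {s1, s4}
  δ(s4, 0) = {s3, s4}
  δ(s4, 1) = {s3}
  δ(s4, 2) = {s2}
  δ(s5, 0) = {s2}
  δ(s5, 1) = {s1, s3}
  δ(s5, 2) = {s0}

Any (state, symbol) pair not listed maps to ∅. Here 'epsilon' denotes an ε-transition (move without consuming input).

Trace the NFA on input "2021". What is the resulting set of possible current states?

{s1, s3, s5}

Start in {s0}.
Read '2': s0→{s0, s4}; now {s0, s4}.
Read '0': s0→{s3, s5}, s4→{s3, s4}; now {s3, s4, s5}.
Read '2': s3→{s1, s4}, s4→{s2}, s5→{s0}; union {s0, s1, s2, s4}; ε-closure = {s0, s1, s2, s4, s5}.
Read '1': s0→∅, s1→∅, s2→{s1}, s4→{s3}, s5→{s1, s3}; union {s1, s3}; ε-closure = {s1, s3, s5}.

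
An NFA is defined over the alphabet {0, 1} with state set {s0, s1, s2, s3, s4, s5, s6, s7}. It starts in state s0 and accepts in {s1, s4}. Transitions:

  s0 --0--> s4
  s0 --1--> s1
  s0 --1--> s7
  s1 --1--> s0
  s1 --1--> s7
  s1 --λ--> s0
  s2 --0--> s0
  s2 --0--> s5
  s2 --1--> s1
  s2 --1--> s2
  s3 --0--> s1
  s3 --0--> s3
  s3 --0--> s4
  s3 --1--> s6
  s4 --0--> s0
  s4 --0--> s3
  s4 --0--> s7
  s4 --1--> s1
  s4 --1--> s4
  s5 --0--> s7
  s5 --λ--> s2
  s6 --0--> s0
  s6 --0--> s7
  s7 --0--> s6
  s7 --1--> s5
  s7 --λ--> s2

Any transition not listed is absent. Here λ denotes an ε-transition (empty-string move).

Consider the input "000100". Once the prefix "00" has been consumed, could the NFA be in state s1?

Start in {s0}.
Read '0': s0→{s4}; now {s4}.
Read '0': s4→{s0, s3, s7}; union {s0, s3, s7}; ε-closure = {s0, s2, s3, s7}.
State s1 is not in {s0, s2, s3, s7}.

No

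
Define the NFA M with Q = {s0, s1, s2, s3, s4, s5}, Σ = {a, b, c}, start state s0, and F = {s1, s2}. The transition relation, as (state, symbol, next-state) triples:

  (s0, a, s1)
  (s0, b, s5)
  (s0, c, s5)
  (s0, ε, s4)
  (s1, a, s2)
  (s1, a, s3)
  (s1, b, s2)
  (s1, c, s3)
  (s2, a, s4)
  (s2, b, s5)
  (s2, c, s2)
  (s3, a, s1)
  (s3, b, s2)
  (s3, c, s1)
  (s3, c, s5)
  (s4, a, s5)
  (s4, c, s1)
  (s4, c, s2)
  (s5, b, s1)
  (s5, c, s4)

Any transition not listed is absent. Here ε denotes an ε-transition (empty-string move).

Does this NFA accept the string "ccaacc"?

Start: ε-closure({s0}) = {s0, s4}.
Read 'c': {s0, s4} → {s1, s2, s5}.
Read 'c': {s1, s2, s5} → {s2, s3, s4}.
Read 'a': {s2, s3, s4} → {s1, s4, s5}.
Read 'a': {s1, s4, s5} → {s2, s3, s5}.
Read 'c': {s2, s3, s5} → {s1, s2, s4, s5}.
Read 'c': {s1, s2, s4, s5} → {s1, s2, s3, s4}.
The final set {s1, s2, s3, s4} contains the accepting states s1, s2.

Yes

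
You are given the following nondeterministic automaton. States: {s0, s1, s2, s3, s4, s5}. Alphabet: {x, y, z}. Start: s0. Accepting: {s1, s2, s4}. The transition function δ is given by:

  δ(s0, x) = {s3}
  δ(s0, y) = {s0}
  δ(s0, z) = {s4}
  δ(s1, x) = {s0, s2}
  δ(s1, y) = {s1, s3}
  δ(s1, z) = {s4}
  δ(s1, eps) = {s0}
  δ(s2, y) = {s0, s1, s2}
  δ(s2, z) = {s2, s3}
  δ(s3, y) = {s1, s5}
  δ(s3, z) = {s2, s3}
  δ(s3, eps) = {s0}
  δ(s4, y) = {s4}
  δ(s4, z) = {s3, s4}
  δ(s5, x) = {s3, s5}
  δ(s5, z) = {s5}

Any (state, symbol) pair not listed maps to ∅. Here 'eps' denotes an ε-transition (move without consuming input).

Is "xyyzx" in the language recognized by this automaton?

No

Start in {s0}.
Read 'x': {s0} → {s0, s3}.
Read 'y': {s0, s3} → {s0, s1, s5}.
Read 'y': {s0, s1, s5} → {s0, s1, s3}.
Read 'z': {s0, s1, s3} → {s0, s2, s3, s4}.
Read 'x': {s0, s2, s3, s4} → {s0, s3}.
The final set {s0, s3} contains no accepting state.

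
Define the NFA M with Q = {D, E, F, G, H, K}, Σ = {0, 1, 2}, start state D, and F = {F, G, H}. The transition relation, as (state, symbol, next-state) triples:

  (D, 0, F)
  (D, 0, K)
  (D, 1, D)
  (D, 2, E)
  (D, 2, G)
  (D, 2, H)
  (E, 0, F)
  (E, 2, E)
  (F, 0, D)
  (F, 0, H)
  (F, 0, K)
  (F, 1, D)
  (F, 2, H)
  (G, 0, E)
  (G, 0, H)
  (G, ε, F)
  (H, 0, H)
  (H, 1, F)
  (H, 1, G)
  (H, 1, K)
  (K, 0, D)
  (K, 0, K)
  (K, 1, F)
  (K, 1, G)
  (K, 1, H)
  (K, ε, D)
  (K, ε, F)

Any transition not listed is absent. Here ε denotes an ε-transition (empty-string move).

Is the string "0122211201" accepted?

No

Start in {D}.
Read '0': {D} → {D, F, K}.
Read '1': {D, F, K} → {D, F, G, H}.
Read '2': {D, F, G, H} → {E, F, G, H}.
Read '2': {E, F, G, H} → {E, H}.
Read '2': {E, H} → {E}.
Read '1': {E} → ∅.
The set is empty and remains empty for the remaining 4 symbols.
The final set ∅ contains no accepting state.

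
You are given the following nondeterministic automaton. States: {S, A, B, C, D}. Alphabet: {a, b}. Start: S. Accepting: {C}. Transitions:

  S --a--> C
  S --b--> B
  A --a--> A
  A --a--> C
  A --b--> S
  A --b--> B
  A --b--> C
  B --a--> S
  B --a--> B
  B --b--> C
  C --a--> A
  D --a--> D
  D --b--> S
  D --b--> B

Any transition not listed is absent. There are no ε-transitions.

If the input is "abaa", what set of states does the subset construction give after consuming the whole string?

Start in {S}.
Read 'a': S→{C}; now {C}.
Read 'b': C→∅; now ∅.
The set is empty and remains empty for the remaining 2 symbols.

∅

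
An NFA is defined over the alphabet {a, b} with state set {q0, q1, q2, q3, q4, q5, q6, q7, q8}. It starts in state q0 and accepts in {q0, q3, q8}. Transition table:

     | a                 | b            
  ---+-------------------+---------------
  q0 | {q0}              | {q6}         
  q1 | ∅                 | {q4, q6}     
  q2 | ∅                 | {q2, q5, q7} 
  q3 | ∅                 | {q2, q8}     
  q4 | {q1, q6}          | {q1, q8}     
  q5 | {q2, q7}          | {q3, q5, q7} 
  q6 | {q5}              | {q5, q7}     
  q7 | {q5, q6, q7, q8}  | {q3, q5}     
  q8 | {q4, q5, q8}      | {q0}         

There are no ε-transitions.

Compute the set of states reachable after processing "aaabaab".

Start in {q0}.
Read 'a': {q0} → {q0}.
Read 'a': {q0} → {q0}.
Read 'a': {q0} → {q0}.
Read 'b': {q0} → {q6}.
Read 'a': {q6} → {q5}.
Read 'a': {q5} → {q2, q7}.
Read 'b': {q2, q7} → {q2, q3, q5, q7}.

{q2, q3, q5, q7}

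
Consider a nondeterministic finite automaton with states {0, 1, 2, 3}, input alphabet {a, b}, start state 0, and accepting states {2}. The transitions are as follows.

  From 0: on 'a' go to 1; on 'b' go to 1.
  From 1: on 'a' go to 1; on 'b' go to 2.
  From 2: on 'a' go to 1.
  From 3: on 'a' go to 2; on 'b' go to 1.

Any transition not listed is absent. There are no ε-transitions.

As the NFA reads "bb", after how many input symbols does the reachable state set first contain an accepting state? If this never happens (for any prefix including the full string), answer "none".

2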